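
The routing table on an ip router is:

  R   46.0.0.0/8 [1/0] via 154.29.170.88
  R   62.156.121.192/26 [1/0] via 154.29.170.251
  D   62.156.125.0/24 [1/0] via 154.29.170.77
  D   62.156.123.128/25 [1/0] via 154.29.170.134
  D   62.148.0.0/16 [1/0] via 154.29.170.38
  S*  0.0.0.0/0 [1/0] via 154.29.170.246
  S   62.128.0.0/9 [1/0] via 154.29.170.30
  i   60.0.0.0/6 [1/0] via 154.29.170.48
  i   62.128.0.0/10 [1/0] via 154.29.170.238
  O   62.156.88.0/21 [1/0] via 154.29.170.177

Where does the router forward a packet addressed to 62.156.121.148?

Routes whose prefix contains 62.156.121.148:
  0.0.0.0/0 (default, matches everything) -> 154.29.170.246
  60.0.0.0/6 (60.0.0.0 - 63.255.255.255) -> 154.29.170.48
  62.128.0.0/9 (62.128.0.0 - 62.255.255.255) -> 154.29.170.30
  62.128.0.0/10 (62.128.0.0 - 62.191.255.255) -> 154.29.170.238
More-specific entries that do NOT match:
  62.156.121.192/26 (62.156.121.192 - 62.156.121.255) does not contain 62.156.121.148
  62.156.123.128/25 (62.156.123.128 - 62.156.123.255) does not contain 62.156.121.148
  62.156.125.0/24 (62.156.125.0 - 62.156.125.255) does not contain 62.156.121.148
  62.156.88.0/21 (62.156.88.0 - 62.156.95.255) does not contain 62.156.121.148
  62.148.0.0/16 (62.148.0.0 - 62.148.255.255) does not contain 62.156.121.148
Longest matching prefix is /10 -> next hop 154.29.170.238.

154.29.170.238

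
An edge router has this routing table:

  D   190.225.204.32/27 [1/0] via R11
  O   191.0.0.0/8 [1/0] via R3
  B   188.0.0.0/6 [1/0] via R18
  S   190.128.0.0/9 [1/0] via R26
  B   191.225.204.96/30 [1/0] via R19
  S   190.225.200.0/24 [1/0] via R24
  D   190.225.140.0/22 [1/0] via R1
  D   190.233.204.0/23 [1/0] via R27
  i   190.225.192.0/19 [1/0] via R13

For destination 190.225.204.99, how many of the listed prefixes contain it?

Prefixes containing 190.225.204.99:
  188.0.0.0/6 (188.0.0.0 - 191.255.255.255)
  190.128.0.0/9 (190.128.0.0 - 190.255.255.255)
  190.225.192.0/19 (190.225.192.0 - 190.225.223.255)
Total matching entries: 3.

3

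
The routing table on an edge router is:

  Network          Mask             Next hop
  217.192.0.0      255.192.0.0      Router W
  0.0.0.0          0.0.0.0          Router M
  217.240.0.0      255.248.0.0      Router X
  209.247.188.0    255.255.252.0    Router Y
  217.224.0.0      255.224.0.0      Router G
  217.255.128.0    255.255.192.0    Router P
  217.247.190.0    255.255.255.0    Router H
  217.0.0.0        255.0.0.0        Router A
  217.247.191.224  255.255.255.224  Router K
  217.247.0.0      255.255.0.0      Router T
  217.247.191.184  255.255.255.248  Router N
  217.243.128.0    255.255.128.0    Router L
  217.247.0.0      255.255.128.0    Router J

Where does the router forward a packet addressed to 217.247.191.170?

Router T

Routes whose prefix contains 217.247.191.170:
  0.0.0.0/0 (default, matches everything) -> Router M
  217.0.0.0/8 (217.0.0.0 - 217.255.255.255) -> Router A
  217.192.0.0/10 (217.192.0.0 - 217.255.255.255) -> Router W
  217.224.0.0/11 (217.224.0.0 - 217.255.255.255) -> Router G
  217.240.0.0/13 (217.240.0.0 - 217.247.255.255) -> Router X
  217.247.0.0/16 (217.247.0.0 - 217.247.255.255) -> Router T
More-specific entries that do NOT match:
  217.247.191.184/29 (217.247.191.184 - 217.247.191.191) does not contain 217.247.191.170
  217.247.191.224/27 (217.247.191.224 - 217.247.191.255) does not contain 217.247.191.170
  217.247.190.0/24 (217.247.190.0 - 217.247.190.255) does not contain 217.247.191.170
  209.247.188.0/22 (209.247.188.0 - 209.247.191.255) does not contain 217.247.191.170
  217.255.128.0/18 (217.255.128.0 - 217.255.191.255) does not contain 217.247.191.170
  217.243.128.0/17 (217.243.128.0 - 217.243.255.255) does not contain 217.247.191.170
  217.247.0.0/17 (217.247.0.0 - 217.247.127.255) does not contain 217.247.191.170
Longest matching prefix is /16 -> next hop Router T.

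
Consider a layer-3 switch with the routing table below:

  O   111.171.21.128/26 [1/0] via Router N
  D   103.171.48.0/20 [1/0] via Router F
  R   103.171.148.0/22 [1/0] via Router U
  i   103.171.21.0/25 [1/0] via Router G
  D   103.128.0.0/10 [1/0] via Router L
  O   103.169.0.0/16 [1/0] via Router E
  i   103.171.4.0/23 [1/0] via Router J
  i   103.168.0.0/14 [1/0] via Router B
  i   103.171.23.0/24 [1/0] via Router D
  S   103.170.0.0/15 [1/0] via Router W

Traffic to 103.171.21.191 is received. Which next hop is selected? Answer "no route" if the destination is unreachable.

Routes whose prefix contains 103.171.21.191:
  103.128.0.0/10 (103.128.0.0 - 103.191.255.255) -> Router L
  103.168.0.0/14 (103.168.0.0 - 103.171.255.255) -> Router B
  103.170.0.0/15 (103.170.0.0 - 103.171.255.255) -> Router W
More-specific entries that do NOT match:
  111.171.21.128/26 (111.171.21.128 - 111.171.21.191) does not contain 103.171.21.191
  103.171.21.0/25 (103.171.21.0 - 103.171.21.127) does not contain 103.171.21.191
  103.171.23.0/24 (103.171.23.0 - 103.171.23.255) does not contain 103.171.21.191
  103.171.4.0/23 (103.171.4.0 - 103.171.5.255) does not contain 103.171.21.191
  103.171.148.0/22 (103.171.148.0 - 103.171.151.255) does not contain 103.171.21.191
  103.171.48.0/20 (103.171.48.0 - 103.171.63.255) does not contain 103.171.21.191
  103.169.0.0/16 (103.169.0.0 - 103.169.255.255) does not contain 103.171.21.191
Longest matching prefix is /15 -> next hop Router W.

Router W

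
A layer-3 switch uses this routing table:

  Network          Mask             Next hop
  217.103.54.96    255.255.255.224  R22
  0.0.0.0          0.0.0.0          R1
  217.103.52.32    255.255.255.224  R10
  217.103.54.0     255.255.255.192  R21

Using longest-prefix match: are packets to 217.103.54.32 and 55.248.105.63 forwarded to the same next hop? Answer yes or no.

no

217.103.54.32: longest match 217.103.54.0/26 -> R21
55.248.105.63: longest match 0.0.0.0/0 -> R1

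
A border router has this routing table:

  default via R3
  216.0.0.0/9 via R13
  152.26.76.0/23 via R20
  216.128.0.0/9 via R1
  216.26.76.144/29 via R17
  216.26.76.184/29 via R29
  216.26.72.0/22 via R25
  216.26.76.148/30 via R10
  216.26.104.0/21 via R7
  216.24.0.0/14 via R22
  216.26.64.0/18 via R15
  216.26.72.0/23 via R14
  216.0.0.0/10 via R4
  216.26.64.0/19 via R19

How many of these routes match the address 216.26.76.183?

6

Prefixes containing 216.26.76.183:
  0.0.0.0/0 (default, matches everything)
  216.0.0.0/9 (216.0.0.0 - 216.127.255.255)
  216.0.0.0/10 (216.0.0.0 - 216.63.255.255)
  216.24.0.0/14 (216.24.0.0 - 216.27.255.255)
  216.26.64.0/18 (216.26.64.0 - 216.26.127.255)
  216.26.64.0/19 (216.26.64.0 - 216.26.95.255)
Total matching entries: 6.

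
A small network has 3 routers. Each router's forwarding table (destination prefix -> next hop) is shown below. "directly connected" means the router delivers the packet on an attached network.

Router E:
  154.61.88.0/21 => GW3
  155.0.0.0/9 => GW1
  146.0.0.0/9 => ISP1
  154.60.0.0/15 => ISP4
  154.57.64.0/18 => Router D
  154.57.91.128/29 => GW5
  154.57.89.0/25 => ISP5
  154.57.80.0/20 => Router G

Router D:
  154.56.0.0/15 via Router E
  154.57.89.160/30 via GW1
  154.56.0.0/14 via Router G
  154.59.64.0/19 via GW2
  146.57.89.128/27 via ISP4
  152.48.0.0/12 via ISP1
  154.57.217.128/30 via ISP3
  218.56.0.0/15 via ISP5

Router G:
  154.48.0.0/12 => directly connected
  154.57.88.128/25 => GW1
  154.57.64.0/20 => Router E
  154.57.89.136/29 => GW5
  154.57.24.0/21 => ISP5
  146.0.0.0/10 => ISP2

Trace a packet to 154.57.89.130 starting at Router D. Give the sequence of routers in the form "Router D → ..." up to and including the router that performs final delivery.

At Router D: longest match for 154.57.89.130 is 154.56.0.0/15 -> Router E
At Router E: longest match for 154.57.89.130 is 154.57.80.0/20 -> Router G
At Router G: longest match for 154.57.89.130 is 154.48.0.0/12 -> directly connected

Router D → Router E → Router G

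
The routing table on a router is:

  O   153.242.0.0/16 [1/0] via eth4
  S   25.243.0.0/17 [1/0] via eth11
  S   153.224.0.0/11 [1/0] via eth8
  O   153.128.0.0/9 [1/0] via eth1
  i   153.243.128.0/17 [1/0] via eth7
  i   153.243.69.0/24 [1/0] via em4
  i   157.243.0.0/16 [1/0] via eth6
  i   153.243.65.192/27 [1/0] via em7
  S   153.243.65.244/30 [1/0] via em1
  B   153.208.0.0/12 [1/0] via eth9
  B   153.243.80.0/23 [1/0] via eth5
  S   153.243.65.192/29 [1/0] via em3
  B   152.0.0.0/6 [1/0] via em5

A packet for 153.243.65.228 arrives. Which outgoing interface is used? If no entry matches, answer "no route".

Routes whose prefix contains 153.243.65.228:
  152.0.0.0/6 (152.0.0.0 - 155.255.255.255) -> em5
  153.128.0.0/9 (153.128.0.0 - 153.255.255.255) -> eth1
  153.224.0.0/11 (153.224.0.0 - 153.255.255.255) -> eth8
More-specific entries that do NOT match:
  153.243.65.244/30 (153.243.65.244 - 153.243.65.247) does not contain 153.243.65.228
  153.243.65.192/29 (153.243.65.192 - 153.243.65.199) does not contain 153.243.65.228
  153.243.65.192/27 (153.243.65.192 - 153.243.65.223) does not contain 153.243.65.228
  153.243.69.0/24 (153.243.69.0 - 153.243.69.255) does not contain 153.243.65.228
  153.243.80.0/23 (153.243.80.0 - 153.243.81.255) does not contain 153.243.65.228
  25.243.0.0/17 (25.243.0.0 - 25.243.127.255) does not contain 153.243.65.228
  153.243.128.0/17 (153.243.128.0 - 153.243.255.255) does not contain 153.243.65.228
  153.242.0.0/16 (153.242.0.0 - 153.242.255.255) does not contain 153.243.65.228
  157.243.0.0/16 (157.243.0.0 - 157.243.255.255) does not contain 153.243.65.228
  153.208.0.0/12 (153.208.0.0 - 153.223.255.255) does not contain 153.243.65.228
Longest matching prefix is /11 -> interface eth8.

eth8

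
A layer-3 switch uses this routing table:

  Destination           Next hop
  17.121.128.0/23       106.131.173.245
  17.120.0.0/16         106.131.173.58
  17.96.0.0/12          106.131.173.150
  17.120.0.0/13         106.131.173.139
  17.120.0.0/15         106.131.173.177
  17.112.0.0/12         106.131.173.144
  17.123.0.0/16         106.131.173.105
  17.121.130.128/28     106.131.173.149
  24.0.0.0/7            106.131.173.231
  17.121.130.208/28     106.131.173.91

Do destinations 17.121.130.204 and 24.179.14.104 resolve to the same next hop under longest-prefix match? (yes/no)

17.121.130.204: longest match 17.120.0.0/15 -> 106.131.173.177
24.179.14.104: longest match 24.0.0.0/7 -> 106.131.173.231

no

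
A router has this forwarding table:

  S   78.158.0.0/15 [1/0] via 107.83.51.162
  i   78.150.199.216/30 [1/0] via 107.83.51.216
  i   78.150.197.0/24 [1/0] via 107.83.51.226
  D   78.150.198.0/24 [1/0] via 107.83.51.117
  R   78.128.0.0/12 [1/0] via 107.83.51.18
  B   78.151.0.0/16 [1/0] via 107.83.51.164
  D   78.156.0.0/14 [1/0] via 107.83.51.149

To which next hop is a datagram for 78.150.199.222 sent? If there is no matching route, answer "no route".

No entry's prefix contains 78.150.199.222; there is no default route.

no route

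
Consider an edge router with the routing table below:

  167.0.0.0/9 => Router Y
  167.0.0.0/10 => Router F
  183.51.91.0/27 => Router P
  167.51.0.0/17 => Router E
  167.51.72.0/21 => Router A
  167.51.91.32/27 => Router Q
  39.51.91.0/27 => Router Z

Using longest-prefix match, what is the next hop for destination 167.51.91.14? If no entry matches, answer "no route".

Routes whose prefix contains 167.51.91.14:
  167.0.0.0/9 (167.0.0.0 - 167.127.255.255) -> Router Y
  167.0.0.0/10 (167.0.0.0 - 167.63.255.255) -> Router F
  167.51.0.0/17 (167.51.0.0 - 167.51.127.255) -> Router E
More-specific entries that do NOT match:
  183.51.91.0/27 (183.51.91.0 - 183.51.91.31) does not contain 167.51.91.14
  167.51.91.32/27 (167.51.91.32 - 167.51.91.63) does not contain 167.51.91.14
  39.51.91.0/27 (39.51.91.0 - 39.51.91.31) does not contain 167.51.91.14
  167.51.72.0/21 (167.51.72.0 - 167.51.79.255) does not contain 167.51.91.14
Longest matching prefix is /17 -> next hop Router E.

Router E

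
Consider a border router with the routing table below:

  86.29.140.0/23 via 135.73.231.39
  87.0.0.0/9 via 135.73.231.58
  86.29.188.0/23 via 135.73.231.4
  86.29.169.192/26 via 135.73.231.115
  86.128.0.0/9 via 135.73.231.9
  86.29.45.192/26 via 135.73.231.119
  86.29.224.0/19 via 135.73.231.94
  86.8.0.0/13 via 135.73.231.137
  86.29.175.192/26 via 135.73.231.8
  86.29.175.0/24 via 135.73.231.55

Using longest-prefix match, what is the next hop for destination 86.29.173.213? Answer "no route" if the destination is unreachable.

no route

No entry's prefix contains 86.29.173.213; there is no default route.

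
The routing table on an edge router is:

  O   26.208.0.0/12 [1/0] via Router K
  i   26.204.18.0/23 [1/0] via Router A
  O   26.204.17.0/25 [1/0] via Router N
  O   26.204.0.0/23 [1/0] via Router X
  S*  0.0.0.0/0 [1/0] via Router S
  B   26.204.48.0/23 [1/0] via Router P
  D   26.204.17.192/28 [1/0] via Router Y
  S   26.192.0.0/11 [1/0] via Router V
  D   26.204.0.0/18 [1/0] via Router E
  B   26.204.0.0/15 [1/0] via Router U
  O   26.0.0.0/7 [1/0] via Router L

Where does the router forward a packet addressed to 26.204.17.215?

Router E

Routes whose prefix contains 26.204.17.215:
  0.0.0.0/0 (default, matches everything) -> Router S
  26.0.0.0/7 (26.0.0.0 - 27.255.255.255) -> Router L
  26.192.0.0/11 (26.192.0.0 - 26.223.255.255) -> Router V
  26.204.0.0/15 (26.204.0.0 - 26.205.255.255) -> Router U
  26.204.0.0/18 (26.204.0.0 - 26.204.63.255) -> Router E
More-specific entries that do NOT match:
  26.204.17.192/28 (26.204.17.192 - 26.204.17.207) does not contain 26.204.17.215
  26.204.17.0/25 (26.204.17.0 - 26.204.17.127) does not contain 26.204.17.215
  26.204.18.0/23 (26.204.18.0 - 26.204.19.255) does not contain 26.204.17.215
  26.204.0.0/23 (26.204.0.0 - 26.204.1.255) does not contain 26.204.17.215
  26.204.48.0/23 (26.204.48.0 - 26.204.49.255) does not contain 26.204.17.215
Longest matching prefix is /18 -> next hop Router E.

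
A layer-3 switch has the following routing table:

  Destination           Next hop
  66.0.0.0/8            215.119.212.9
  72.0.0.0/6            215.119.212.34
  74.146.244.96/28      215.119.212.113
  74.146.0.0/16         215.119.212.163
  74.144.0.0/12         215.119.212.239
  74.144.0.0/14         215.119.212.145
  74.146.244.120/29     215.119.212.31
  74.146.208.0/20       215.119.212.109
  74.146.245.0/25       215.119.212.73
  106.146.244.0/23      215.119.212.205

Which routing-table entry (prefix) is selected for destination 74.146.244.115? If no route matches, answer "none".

Entries matching 74.146.244.115:
  72.0.0.0/6 (72.0.0.0 - 75.255.255.255)
  74.144.0.0/12 (74.144.0.0 - 74.159.255.255)
  74.144.0.0/14 (74.144.0.0 - 74.147.255.255)
  74.146.0.0/16 (74.146.0.0 - 74.146.255.255)
Most specific is 74.146.0.0/16.

74.146.0.0/16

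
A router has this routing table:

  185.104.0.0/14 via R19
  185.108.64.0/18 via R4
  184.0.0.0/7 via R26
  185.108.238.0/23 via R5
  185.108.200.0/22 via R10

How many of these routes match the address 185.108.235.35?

Prefixes containing 185.108.235.35:
  184.0.0.0/7 (184.0.0.0 - 185.255.255.255)
Total matching entries: 1.

1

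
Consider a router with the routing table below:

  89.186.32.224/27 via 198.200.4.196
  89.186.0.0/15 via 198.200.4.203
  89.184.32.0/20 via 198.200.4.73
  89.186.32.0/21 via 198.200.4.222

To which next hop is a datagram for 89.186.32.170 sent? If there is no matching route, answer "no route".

198.200.4.222

Routes whose prefix contains 89.186.32.170:
  89.186.0.0/15 (89.186.0.0 - 89.187.255.255) -> 198.200.4.203
  89.186.32.0/21 (89.186.32.0 - 89.186.39.255) -> 198.200.4.222
More-specific entries that do NOT match:
  89.186.32.224/27 (89.186.32.224 - 89.186.32.255) does not contain 89.186.32.170
Longest matching prefix is /21 -> next hop 198.200.4.222.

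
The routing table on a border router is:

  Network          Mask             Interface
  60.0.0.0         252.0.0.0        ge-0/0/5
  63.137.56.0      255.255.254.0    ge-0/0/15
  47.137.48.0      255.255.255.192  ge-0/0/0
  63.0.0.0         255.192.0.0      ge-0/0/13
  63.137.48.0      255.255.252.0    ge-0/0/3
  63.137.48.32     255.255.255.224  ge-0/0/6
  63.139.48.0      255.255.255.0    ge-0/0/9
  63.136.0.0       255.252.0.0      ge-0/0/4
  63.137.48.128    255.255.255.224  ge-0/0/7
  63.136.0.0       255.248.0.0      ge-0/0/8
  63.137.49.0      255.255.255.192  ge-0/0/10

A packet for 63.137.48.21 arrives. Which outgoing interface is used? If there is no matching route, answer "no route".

ge-0/0/3

Routes whose prefix contains 63.137.48.21:
  60.0.0.0/6 (60.0.0.0 - 63.255.255.255) -> ge-0/0/5
  63.136.0.0/13 (63.136.0.0 - 63.143.255.255) -> ge-0/0/8
  63.136.0.0/14 (63.136.0.0 - 63.139.255.255) -> ge-0/0/4
  63.137.48.0/22 (63.137.48.0 - 63.137.51.255) -> ge-0/0/3
More-specific entries that do NOT match:
  63.137.48.32/27 (63.137.48.32 - 63.137.48.63) does not contain 63.137.48.21
  63.137.48.128/27 (63.137.48.128 - 63.137.48.159) does not contain 63.137.48.21
  47.137.48.0/26 (47.137.48.0 - 47.137.48.63) does not contain 63.137.48.21
  63.137.49.0/26 (63.137.49.0 - 63.137.49.63) does not contain 63.137.48.21
  63.139.48.0/24 (63.139.48.0 - 63.139.48.255) does not contain 63.137.48.21
  63.137.56.0/23 (63.137.56.0 - 63.137.57.255) does not contain 63.137.48.21
Longest matching prefix is /22 -> interface ge-0/0/3.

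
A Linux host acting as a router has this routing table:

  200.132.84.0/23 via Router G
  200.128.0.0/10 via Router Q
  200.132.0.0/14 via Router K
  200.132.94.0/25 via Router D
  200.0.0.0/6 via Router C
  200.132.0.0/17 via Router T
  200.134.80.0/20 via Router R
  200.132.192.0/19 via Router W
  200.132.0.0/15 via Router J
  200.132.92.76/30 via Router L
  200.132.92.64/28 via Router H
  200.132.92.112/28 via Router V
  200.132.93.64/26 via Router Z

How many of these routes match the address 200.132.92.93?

Prefixes containing 200.132.92.93:
  200.0.0.0/6 (200.0.0.0 - 203.255.255.255)
  200.128.0.0/10 (200.128.0.0 - 200.191.255.255)
  200.132.0.0/14 (200.132.0.0 - 200.135.255.255)
  200.132.0.0/15 (200.132.0.0 - 200.133.255.255)
  200.132.0.0/17 (200.132.0.0 - 200.132.127.255)
Total matching entries: 5.

5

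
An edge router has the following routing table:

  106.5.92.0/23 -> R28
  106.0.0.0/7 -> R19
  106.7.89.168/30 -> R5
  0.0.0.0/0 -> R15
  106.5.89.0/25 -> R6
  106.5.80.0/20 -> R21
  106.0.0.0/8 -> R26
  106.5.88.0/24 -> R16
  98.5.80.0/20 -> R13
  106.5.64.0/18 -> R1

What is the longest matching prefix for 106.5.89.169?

106.5.80.0/20

Entries matching 106.5.89.169:
  0.0.0.0/0 (default, matches everything)
  106.0.0.0/7 (106.0.0.0 - 107.255.255.255)
  106.0.0.0/8 (106.0.0.0 - 106.255.255.255)
  106.5.64.0/18 (106.5.64.0 - 106.5.127.255)
  106.5.80.0/20 (106.5.80.0 - 106.5.95.255)
Most specific is 106.5.80.0/20.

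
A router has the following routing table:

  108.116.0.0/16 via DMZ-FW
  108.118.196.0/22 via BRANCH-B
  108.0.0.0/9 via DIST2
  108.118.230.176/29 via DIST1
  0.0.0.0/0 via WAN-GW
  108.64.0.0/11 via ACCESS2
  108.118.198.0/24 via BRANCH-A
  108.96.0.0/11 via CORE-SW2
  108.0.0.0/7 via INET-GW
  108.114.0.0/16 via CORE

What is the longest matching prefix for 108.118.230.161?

Entries matching 108.118.230.161:
  0.0.0.0/0 (default, matches everything)
  108.0.0.0/7 (108.0.0.0 - 109.255.255.255)
  108.0.0.0/9 (108.0.0.0 - 108.127.255.255)
  108.96.0.0/11 (108.96.0.0 - 108.127.255.255)
Most specific is 108.96.0.0/11.

108.96.0.0/11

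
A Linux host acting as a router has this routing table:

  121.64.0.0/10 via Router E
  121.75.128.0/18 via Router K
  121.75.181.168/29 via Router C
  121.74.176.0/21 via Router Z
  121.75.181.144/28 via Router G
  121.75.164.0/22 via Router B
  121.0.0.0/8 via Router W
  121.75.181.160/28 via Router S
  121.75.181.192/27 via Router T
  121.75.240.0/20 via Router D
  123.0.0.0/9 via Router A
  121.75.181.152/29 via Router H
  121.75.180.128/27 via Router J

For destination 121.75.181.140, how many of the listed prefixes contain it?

3

Prefixes containing 121.75.181.140:
  121.0.0.0/8 (121.0.0.0 - 121.255.255.255)
  121.64.0.0/10 (121.64.0.0 - 121.127.255.255)
  121.75.128.0/18 (121.75.128.0 - 121.75.191.255)
Total matching entries: 3.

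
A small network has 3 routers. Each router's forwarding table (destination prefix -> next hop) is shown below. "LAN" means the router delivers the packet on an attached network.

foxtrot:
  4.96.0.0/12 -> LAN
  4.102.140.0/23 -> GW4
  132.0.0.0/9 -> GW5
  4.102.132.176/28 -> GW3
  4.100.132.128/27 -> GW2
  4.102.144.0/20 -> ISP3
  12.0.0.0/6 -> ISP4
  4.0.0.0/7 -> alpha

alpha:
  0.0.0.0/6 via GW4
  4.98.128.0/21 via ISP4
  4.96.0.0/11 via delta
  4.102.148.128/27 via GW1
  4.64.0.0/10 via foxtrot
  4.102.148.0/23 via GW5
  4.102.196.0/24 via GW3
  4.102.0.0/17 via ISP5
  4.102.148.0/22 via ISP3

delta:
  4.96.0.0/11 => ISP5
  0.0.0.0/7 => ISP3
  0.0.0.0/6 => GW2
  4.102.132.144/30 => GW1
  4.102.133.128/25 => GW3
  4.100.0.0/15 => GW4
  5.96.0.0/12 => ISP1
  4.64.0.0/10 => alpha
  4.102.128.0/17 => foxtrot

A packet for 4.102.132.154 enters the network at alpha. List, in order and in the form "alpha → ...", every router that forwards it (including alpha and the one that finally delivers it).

alpha → delta → foxtrot

At alpha: longest match for 4.102.132.154 is 4.96.0.0/11 -> delta
At delta: longest match for 4.102.132.154 is 4.102.128.0/17 -> foxtrot
At foxtrot: longest match for 4.102.132.154 is 4.96.0.0/12 -> LAN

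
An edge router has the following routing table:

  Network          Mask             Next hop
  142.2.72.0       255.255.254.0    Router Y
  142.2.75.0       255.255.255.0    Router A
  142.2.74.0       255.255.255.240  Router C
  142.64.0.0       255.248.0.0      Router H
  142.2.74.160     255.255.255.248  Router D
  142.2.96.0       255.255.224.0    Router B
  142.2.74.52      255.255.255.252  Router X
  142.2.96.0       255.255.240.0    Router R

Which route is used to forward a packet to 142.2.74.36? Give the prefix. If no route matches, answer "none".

142.2.74.36 is outside every listed prefix and there is no default route.

none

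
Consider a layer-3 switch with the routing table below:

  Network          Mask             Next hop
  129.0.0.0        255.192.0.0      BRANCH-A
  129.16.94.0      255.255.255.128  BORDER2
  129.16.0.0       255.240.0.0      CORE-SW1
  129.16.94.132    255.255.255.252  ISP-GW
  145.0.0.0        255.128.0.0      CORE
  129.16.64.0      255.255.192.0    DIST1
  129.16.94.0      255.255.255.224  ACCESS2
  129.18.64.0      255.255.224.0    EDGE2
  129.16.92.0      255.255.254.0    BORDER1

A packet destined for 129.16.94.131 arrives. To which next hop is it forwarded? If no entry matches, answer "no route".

DIST1

Routes whose prefix contains 129.16.94.131:
  129.0.0.0/10 (129.0.0.0 - 129.63.255.255) -> BRANCH-A
  129.16.0.0/12 (129.16.0.0 - 129.31.255.255) -> CORE-SW1
  129.16.64.0/18 (129.16.64.0 - 129.16.127.255) -> DIST1
More-specific entries that do NOT match:
  129.16.94.132/30 (129.16.94.132 - 129.16.94.135) does not contain 129.16.94.131
  129.16.94.0/27 (129.16.94.0 - 129.16.94.31) does not contain 129.16.94.131
  129.16.94.0/25 (129.16.94.0 - 129.16.94.127) does not contain 129.16.94.131
  129.16.92.0/23 (129.16.92.0 - 129.16.93.255) does not contain 129.16.94.131
  129.18.64.0/19 (129.18.64.0 - 129.18.95.255) does not contain 129.16.94.131
Longest matching prefix is /18 -> next hop DIST1.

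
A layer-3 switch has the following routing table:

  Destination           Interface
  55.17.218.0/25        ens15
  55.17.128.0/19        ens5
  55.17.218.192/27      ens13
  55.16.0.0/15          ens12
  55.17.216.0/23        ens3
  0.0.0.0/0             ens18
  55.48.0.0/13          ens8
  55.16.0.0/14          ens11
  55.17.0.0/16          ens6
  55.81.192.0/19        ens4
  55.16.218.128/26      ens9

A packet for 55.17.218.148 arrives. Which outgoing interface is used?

ens6

Routes whose prefix contains 55.17.218.148:
  0.0.0.0/0 (default, matches everything) -> ens18
  55.16.0.0/14 (55.16.0.0 - 55.19.255.255) -> ens11
  55.16.0.0/15 (55.16.0.0 - 55.17.255.255) -> ens12
  55.17.0.0/16 (55.17.0.0 - 55.17.255.255) -> ens6
More-specific entries that do NOT match:
  55.17.218.192/27 (55.17.218.192 - 55.17.218.223) does not contain 55.17.218.148
  55.16.218.128/26 (55.16.218.128 - 55.16.218.191) does not contain 55.17.218.148
  55.17.218.0/25 (55.17.218.0 - 55.17.218.127) does not contain 55.17.218.148
  55.17.216.0/23 (55.17.216.0 - 55.17.217.255) does not contain 55.17.218.148
  55.17.128.0/19 (55.17.128.0 - 55.17.159.255) does not contain 55.17.218.148
  55.81.192.0/19 (55.81.192.0 - 55.81.223.255) does not contain 55.17.218.148
Longest matching prefix is /16 -> interface ens6.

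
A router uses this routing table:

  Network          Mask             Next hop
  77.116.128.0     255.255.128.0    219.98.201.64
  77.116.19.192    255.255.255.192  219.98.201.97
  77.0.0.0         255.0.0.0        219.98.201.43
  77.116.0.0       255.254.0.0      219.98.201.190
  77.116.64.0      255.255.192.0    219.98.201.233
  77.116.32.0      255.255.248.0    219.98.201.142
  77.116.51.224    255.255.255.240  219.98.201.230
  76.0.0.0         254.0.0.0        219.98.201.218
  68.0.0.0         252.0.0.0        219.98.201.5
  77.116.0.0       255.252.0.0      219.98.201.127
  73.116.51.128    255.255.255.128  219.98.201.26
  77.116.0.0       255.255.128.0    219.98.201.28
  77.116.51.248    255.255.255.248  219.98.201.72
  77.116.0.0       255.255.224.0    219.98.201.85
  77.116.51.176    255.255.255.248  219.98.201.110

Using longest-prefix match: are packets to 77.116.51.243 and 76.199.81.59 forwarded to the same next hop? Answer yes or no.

no

77.116.51.243: longest match 77.116.0.0/17 -> 219.98.201.28
76.199.81.59: longest match 76.0.0.0/7 -> 219.98.201.218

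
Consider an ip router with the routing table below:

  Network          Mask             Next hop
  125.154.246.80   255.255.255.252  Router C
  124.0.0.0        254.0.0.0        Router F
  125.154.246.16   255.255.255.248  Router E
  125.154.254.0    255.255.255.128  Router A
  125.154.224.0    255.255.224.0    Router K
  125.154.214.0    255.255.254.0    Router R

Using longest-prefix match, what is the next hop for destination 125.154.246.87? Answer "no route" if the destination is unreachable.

Router K

Routes whose prefix contains 125.154.246.87:
  124.0.0.0/7 (124.0.0.0 - 125.255.255.255) -> Router F
  125.154.224.0/19 (125.154.224.0 - 125.154.255.255) -> Router K
More-specific entries that do NOT match:
  125.154.246.80/30 (125.154.246.80 - 125.154.246.83) does not contain 125.154.246.87
  125.154.246.16/29 (125.154.246.16 - 125.154.246.23) does not contain 125.154.246.87
  125.154.254.0/25 (125.154.254.0 - 125.154.254.127) does not contain 125.154.246.87
  125.154.214.0/23 (125.154.214.0 - 125.154.215.255) does not contain 125.154.246.87
Longest matching prefix is /19 -> next hop Router K.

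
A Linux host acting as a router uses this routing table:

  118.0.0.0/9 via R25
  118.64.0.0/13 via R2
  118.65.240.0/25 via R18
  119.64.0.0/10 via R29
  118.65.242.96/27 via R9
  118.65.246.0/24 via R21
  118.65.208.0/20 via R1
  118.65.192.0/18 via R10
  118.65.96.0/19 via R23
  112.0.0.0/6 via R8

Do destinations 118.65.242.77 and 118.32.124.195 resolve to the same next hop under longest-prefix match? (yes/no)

118.65.242.77: longest match 118.65.192.0/18 -> R10
118.32.124.195: longest match 118.0.0.0/9 -> R25

no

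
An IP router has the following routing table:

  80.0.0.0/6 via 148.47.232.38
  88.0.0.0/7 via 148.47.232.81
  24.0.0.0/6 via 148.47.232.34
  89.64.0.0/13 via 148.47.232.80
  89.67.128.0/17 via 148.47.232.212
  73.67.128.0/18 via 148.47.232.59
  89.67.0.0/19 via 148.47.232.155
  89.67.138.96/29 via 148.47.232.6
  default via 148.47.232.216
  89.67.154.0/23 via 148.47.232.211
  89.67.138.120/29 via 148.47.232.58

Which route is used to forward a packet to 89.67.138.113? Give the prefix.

89.67.128.0/17

Entries matching 89.67.138.113:
  0.0.0.0/0 (default, matches everything)
  88.0.0.0/7 (88.0.0.0 - 89.255.255.255)
  89.64.0.0/13 (89.64.0.0 - 89.71.255.255)
  89.67.128.0/17 (89.67.128.0 - 89.67.255.255)
Most specific is 89.67.128.0/17.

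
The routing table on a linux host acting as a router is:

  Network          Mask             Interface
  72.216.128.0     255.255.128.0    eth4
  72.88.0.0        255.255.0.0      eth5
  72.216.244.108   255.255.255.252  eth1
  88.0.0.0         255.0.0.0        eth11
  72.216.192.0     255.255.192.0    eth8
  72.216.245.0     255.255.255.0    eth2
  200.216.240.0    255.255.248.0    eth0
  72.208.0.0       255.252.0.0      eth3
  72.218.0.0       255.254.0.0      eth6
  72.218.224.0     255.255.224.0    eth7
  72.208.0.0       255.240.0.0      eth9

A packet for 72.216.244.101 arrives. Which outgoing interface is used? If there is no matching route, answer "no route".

Routes whose prefix contains 72.216.244.101:
  72.208.0.0/12 (72.208.0.0 - 72.223.255.255) -> eth9
  72.216.128.0/17 (72.216.128.0 - 72.216.255.255) -> eth4
  72.216.192.0/18 (72.216.192.0 - 72.216.255.255) -> eth8
More-specific entries that do NOT match:
  72.216.244.108/30 (72.216.244.108 - 72.216.244.111) does not contain 72.216.244.101
  72.216.245.0/24 (72.216.245.0 - 72.216.245.255) does not contain 72.216.244.101
  200.216.240.0/21 (200.216.240.0 - 200.216.247.255) does not contain 72.216.244.101
  72.218.224.0/19 (72.218.224.0 - 72.218.255.255) does not contain 72.216.244.101
Longest matching prefix is /18 -> interface eth8.

eth8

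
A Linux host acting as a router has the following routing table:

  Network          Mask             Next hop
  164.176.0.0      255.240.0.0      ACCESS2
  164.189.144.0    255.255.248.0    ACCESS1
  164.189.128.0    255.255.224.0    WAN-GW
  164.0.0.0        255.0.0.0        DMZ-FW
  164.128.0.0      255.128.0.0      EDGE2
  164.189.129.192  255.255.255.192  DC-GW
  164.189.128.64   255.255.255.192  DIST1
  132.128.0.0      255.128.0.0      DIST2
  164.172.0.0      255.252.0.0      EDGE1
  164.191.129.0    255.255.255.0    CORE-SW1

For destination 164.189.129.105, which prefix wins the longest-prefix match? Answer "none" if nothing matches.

Entries matching 164.189.129.105:
  164.0.0.0/8 (164.0.0.0 - 164.255.255.255)
  164.128.0.0/9 (164.128.0.0 - 164.255.255.255)
  164.176.0.0/12 (164.176.0.0 - 164.191.255.255)
  164.189.128.0/19 (164.189.128.0 - 164.189.159.255)
Most specific is 164.189.128.0/19.

164.189.128.0/19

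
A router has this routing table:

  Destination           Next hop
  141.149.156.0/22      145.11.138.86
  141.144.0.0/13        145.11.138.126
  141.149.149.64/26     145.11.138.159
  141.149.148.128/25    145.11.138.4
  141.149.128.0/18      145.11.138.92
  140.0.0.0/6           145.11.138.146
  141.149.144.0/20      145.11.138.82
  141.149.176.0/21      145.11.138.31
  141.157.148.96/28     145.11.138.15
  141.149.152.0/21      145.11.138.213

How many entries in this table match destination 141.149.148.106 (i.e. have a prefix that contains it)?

Prefixes containing 141.149.148.106:
  140.0.0.0/6 (140.0.0.0 - 143.255.255.255)
  141.144.0.0/13 (141.144.0.0 - 141.151.255.255)
  141.149.128.0/18 (141.149.128.0 - 141.149.191.255)
  141.149.144.0/20 (141.149.144.0 - 141.149.159.255)
Total matching entries: 4.

4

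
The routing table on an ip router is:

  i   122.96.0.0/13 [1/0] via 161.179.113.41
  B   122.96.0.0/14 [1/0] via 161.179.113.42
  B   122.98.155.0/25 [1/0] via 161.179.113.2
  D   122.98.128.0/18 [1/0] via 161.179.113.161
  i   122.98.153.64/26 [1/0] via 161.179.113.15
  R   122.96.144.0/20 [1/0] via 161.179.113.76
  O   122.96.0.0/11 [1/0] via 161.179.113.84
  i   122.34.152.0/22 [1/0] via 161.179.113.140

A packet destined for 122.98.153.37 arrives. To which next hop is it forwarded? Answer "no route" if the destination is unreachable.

161.179.113.161

Routes whose prefix contains 122.98.153.37:
  122.96.0.0/11 (122.96.0.0 - 122.127.255.255) -> 161.179.113.84
  122.96.0.0/13 (122.96.0.0 - 122.103.255.255) -> 161.179.113.41
  122.96.0.0/14 (122.96.0.0 - 122.99.255.255) -> 161.179.113.42
  122.98.128.0/18 (122.98.128.0 - 122.98.191.255) -> 161.179.113.161
More-specific entries that do NOT match:
  122.98.153.64/26 (122.98.153.64 - 122.98.153.127) does not contain 122.98.153.37
  122.98.155.0/25 (122.98.155.0 - 122.98.155.127) does not contain 122.98.153.37
  122.34.152.0/22 (122.34.152.0 - 122.34.155.255) does not contain 122.98.153.37
  122.96.144.0/20 (122.96.144.0 - 122.96.159.255) does not contain 122.98.153.37
Longest matching prefix is /18 -> next hop 161.179.113.161.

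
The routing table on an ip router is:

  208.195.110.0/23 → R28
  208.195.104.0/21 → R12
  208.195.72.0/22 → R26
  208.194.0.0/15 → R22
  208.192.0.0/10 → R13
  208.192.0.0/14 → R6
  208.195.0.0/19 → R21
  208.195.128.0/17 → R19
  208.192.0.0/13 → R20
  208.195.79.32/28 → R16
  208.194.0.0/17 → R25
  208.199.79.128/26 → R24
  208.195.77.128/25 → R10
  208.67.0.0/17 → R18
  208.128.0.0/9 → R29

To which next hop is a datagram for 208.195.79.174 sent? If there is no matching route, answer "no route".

R22

Routes whose prefix contains 208.195.79.174:
  208.128.0.0/9 (208.128.0.0 - 208.255.255.255) -> R29
  208.192.0.0/10 (208.192.0.0 - 208.255.255.255) -> R13
  208.192.0.0/13 (208.192.0.0 - 208.199.255.255) -> R20
  208.192.0.0/14 (208.192.0.0 - 208.195.255.255) -> R6
  208.194.0.0/15 (208.194.0.0 - 208.195.255.255) -> R22
More-specific entries that do NOT match:
  208.195.79.32/28 (208.195.79.32 - 208.195.79.47) does not contain 208.195.79.174
  208.199.79.128/26 (208.199.79.128 - 208.199.79.191) does not contain 208.195.79.174
  208.195.77.128/25 (208.195.77.128 - 208.195.77.255) does not contain 208.195.79.174
  208.195.110.0/23 (208.195.110.0 - 208.195.111.255) does not contain 208.195.79.174
  208.195.72.0/22 (208.195.72.0 - 208.195.75.255) does not contain 208.195.79.174
  208.195.104.0/21 (208.195.104.0 - 208.195.111.255) does not contain 208.195.79.174
  208.195.0.0/19 (208.195.0.0 - 208.195.31.255) does not contain 208.195.79.174
  208.195.128.0/17 (208.195.128.0 - 208.195.255.255) does not contain 208.195.79.174
  208.194.0.0/17 (208.194.0.0 - 208.194.127.255) does not contain 208.195.79.174
  208.67.0.0/17 (208.67.0.0 - 208.67.127.255) does not contain 208.195.79.174
Longest matching prefix is /15 -> next hop R22.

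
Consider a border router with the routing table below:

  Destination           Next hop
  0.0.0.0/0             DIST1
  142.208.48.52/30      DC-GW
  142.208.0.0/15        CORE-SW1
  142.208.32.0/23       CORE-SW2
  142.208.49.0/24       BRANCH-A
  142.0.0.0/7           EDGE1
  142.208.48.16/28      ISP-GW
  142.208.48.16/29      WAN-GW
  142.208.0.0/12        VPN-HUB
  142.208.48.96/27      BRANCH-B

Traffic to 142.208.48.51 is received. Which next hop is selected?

CORE-SW1

Routes whose prefix contains 142.208.48.51:
  0.0.0.0/0 (default, matches everything) -> DIST1
  142.0.0.0/7 (142.0.0.0 - 143.255.255.255) -> EDGE1
  142.208.0.0/12 (142.208.0.0 - 142.223.255.255) -> VPN-HUB
  142.208.0.0/15 (142.208.0.0 - 142.209.255.255) -> CORE-SW1
More-specific entries that do NOT match:
  142.208.48.52/30 (142.208.48.52 - 142.208.48.55) does not contain 142.208.48.51
  142.208.48.16/29 (142.208.48.16 - 142.208.48.23) does not contain 142.208.48.51
  142.208.48.16/28 (142.208.48.16 - 142.208.48.31) does not contain 142.208.48.51
  142.208.48.96/27 (142.208.48.96 - 142.208.48.127) does not contain 142.208.48.51
  142.208.49.0/24 (142.208.49.0 - 142.208.49.255) does not contain 142.208.48.51
  142.208.32.0/23 (142.208.32.0 - 142.208.33.255) does not contain 142.208.48.51
Longest matching prefix is /15 -> next hop CORE-SW1.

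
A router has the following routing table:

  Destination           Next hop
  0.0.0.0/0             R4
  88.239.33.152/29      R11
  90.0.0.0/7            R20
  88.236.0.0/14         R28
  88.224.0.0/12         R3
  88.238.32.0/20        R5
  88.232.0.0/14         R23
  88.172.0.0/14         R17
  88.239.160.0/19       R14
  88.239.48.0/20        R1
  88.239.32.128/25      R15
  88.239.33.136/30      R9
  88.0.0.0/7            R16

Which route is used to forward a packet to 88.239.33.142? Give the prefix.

Entries matching 88.239.33.142:
  0.0.0.0/0 (default, matches everything)
  88.0.0.0/7 (88.0.0.0 - 89.255.255.255)
  88.224.0.0/12 (88.224.0.0 - 88.239.255.255)
  88.236.0.0/14 (88.236.0.0 - 88.239.255.255)
Most specific is 88.236.0.0/14.

88.236.0.0/14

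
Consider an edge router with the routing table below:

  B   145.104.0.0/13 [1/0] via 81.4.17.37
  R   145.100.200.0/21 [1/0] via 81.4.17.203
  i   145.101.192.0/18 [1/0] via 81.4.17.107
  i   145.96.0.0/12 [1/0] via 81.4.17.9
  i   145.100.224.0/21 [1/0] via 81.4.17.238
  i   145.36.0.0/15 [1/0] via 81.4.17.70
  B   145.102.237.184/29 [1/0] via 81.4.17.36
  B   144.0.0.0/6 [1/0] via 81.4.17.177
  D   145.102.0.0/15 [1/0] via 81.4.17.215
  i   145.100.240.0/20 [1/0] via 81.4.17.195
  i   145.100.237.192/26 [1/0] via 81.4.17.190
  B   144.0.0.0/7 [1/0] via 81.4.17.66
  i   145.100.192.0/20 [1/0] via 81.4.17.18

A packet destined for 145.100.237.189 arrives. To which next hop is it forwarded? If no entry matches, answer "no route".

81.4.17.9

Routes whose prefix contains 145.100.237.189:
  144.0.0.0/6 (144.0.0.0 - 147.255.255.255) -> 81.4.17.177
  144.0.0.0/7 (144.0.0.0 - 145.255.255.255) -> 81.4.17.66
  145.96.0.0/12 (145.96.0.0 - 145.111.255.255) -> 81.4.17.9
More-specific entries that do NOT match:
  145.102.237.184/29 (145.102.237.184 - 145.102.237.191) does not contain 145.100.237.189
  145.100.237.192/26 (145.100.237.192 - 145.100.237.255) does not contain 145.100.237.189
  145.100.200.0/21 (145.100.200.0 - 145.100.207.255) does not contain 145.100.237.189
  145.100.224.0/21 (145.100.224.0 - 145.100.231.255) does not contain 145.100.237.189
  145.100.240.0/20 (145.100.240.0 - 145.100.255.255) does not contain 145.100.237.189
  145.100.192.0/20 (145.100.192.0 - 145.100.207.255) does not contain 145.100.237.189
  145.101.192.0/18 (145.101.192.0 - 145.101.255.255) does not contain 145.100.237.189
  145.36.0.0/15 (145.36.0.0 - 145.37.255.255) does not contain 145.100.237.189
  145.102.0.0/15 (145.102.0.0 - 145.103.255.255) does not contain 145.100.237.189
  145.104.0.0/13 (145.104.0.0 - 145.111.255.255) does not contain 145.100.237.189
Longest matching prefix is /12 -> next hop 81.4.17.9.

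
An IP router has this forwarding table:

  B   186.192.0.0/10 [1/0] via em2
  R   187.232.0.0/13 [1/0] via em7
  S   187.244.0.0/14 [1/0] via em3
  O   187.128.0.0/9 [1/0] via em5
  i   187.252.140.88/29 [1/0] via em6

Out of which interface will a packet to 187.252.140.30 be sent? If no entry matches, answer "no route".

Routes whose prefix contains 187.252.140.30:
  187.128.0.0/9 (187.128.0.0 - 187.255.255.255) -> em5
More-specific entries that do NOT match:
  187.252.140.88/29 (187.252.140.88 - 187.252.140.95) does not contain 187.252.140.30
  187.244.0.0/14 (187.244.0.0 - 187.247.255.255) does not contain 187.252.140.30
  187.232.0.0/13 (187.232.0.0 - 187.239.255.255) does not contain 187.252.140.30
  186.192.0.0/10 (186.192.0.0 - 186.255.255.255) does not contain 187.252.140.30
Longest matching prefix is /9 -> interface em5.

em5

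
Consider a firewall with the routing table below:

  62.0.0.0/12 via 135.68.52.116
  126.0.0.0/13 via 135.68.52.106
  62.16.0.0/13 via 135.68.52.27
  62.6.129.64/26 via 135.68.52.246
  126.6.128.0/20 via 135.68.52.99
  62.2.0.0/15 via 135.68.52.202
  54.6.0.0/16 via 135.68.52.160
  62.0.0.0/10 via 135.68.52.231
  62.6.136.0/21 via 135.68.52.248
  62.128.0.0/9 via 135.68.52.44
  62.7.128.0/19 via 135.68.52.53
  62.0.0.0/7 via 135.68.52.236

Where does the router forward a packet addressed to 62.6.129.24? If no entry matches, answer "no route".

135.68.52.116

Routes whose prefix contains 62.6.129.24:
  62.0.0.0/7 (62.0.0.0 - 63.255.255.255) -> 135.68.52.236
  62.0.0.0/10 (62.0.0.0 - 62.63.255.255) -> 135.68.52.231
  62.0.0.0/12 (62.0.0.0 - 62.15.255.255) -> 135.68.52.116
More-specific entries that do NOT match:
  62.6.129.64/26 (62.6.129.64 - 62.6.129.127) does not contain 62.6.129.24
  62.6.136.0/21 (62.6.136.0 - 62.6.143.255) does not contain 62.6.129.24
  126.6.128.0/20 (126.6.128.0 - 126.6.143.255) does not contain 62.6.129.24
  62.7.128.0/19 (62.7.128.0 - 62.7.159.255) does not contain 62.6.129.24
  54.6.0.0/16 (54.6.0.0 - 54.6.255.255) does not contain 62.6.129.24
  62.2.0.0/15 (62.2.0.0 - 62.3.255.255) does not contain 62.6.129.24
  126.0.0.0/13 (126.0.0.0 - 126.7.255.255) does not contain 62.6.129.24
  62.16.0.0/13 (62.16.0.0 - 62.23.255.255) does not contain 62.6.129.24
Longest matching prefix is /12 -> next hop 135.68.52.116.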